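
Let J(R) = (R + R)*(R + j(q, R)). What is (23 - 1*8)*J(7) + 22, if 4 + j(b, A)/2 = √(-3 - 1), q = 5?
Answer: -188 + 840*I ≈ -188.0 + 840.0*I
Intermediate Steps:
j(b, A) = -8 + 4*I (j(b, A) = -8 + 2*√(-3 - 1) = -8 + 2*√(-4) = -8 + 2*(2*I) = -8 + 4*I)
J(R) = 2*R*(-8 + R + 4*I) (J(R) = (R + R)*(R + (-8 + 4*I)) = (2*R)*(-8 + R + 4*I) = 2*R*(-8 + R + 4*I))
(23 - 1*8)*J(7) + 22 = (23 - 1*8)*(2*7*(-8 + 7 + 4*I)) + 22 = (23 - 8)*(2*7*(-1 + 4*I)) + 22 = 15*(-14 + 56*I) + 22 = (-210 + 840*I) + 22 = -188 + 840*I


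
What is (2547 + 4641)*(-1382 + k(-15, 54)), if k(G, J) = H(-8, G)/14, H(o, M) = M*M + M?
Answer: -9825996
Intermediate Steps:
H(o, M) = M + M**2 (H(o, M) = M**2 + M = M + M**2)
k(G, J) = G*(1 + G)/14 (k(G, J) = (G*(1 + G))/14 = (G*(1 + G))*(1/14) = G*(1 + G)/14)
(2547 + 4641)*(-1382 + k(-15, 54)) = (2547 + 4641)*(-1382 + (1/14)*(-15)*(1 - 15)) = 7188*(-1382 + (1/14)*(-15)*(-14)) = 7188*(-1382 + 15) = 7188*(-1367) = -9825996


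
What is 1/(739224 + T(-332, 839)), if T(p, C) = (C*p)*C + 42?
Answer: -1/232962506 ≈ -4.2925e-9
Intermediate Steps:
T(p, C) = 42 + p*C**2 (T(p, C) = p*C**2 + 42 = 42 + p*C**2)
1/(739224 + T(-332, 839)) = 1/(739224 + (42 - 332*839**2)) = 1/(739224 + (42 - 332*703921)) = 1/(739224 + (42 - 233701772)) = 1/(739224 - 233701730) = 1/(-232962506) = -1/232962506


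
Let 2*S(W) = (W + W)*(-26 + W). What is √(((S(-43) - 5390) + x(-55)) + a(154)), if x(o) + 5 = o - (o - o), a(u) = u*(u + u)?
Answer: √44949 ≈ 212.01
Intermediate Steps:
S(W) = W*(-26 + W) (S(W) = ((W + W)*(-26 + W))/2 = ((2*W)*(-26 + W))/2 = (2*W*(-26 + W))/2 = W*(-26 + W))
a(u) = 2*u² (a(u) = u*(2*u) = 2*u²)
x(o) = -5 + o (x(o) = -5 + (o - (o - o)) = -5 + (o - 1*0) = -5 + (o + 0) = -5 + o)
√(((S(-43) - 5390) + x(-55)) + a(154)) = √(((-43*(-26 - 43) - 5390) + (-5 - 55)) + 2*154²) = √(((-43*(-69) - 5390) - 60) + 2*23716) = √(((2967 - 5390) - 60) + 47432) = √((-2423 - 60) + 47432) = √(-2483 + 47432) = √44949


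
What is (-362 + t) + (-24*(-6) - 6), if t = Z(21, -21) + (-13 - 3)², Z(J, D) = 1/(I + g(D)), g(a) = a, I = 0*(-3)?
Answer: 671/21 ≈ 31.952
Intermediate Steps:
I = 0
Z(J, D) = 1/D (Z(J, D) = 1/(0 + D) = 1/D)
t = 5375/21 (t = 1/(-21) + (-13 - 3)² = -1/21 + (-16)² = -1/21 + 256 = 5375/21 ≈ 255.95)
(-362 + t) + (-24*(-6) - 6) = (-362 + 5375/21) + (-24*(-6) - 6) = -2227/21 + (144 - 6) = -2227/21 + 138 = 671/21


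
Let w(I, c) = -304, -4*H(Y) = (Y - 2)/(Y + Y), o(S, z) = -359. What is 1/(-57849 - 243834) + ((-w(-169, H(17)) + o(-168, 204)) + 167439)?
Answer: 50496907271/301683 ≈ 1.6738e+5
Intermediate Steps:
H(Y) = -(-2 + Y)/(8*Y) (H(Y) = -(Y - 2)/(4*(Y + Y)) = -(-2 + Y)/(4*(2*Y)) = -(-2 + Y)*1/(2*Y)/4 = -(-2 + Y)/(8*Y))
1/(-57849 - 243834) + ((-w(-169, H(17)) + o(-168, 204)) + 167439) = 1/(-57849 - 243834) + ((-1*(-304) - 359) + 167439) = 1/(-301683) + ((304 - 359) + 167439) = -1/301683 + (-55 + 167439) = -1/301683 + 167384 = 50496907271/301683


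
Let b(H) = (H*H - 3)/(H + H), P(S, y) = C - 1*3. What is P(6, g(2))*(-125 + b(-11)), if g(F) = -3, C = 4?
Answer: -1434/11 ≈ -130.36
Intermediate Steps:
P(S, y) = 1 (P(S, y) = 4 - 1*3 = 4 - 3 = 1)
b(H) = (-3 + H²)/(2*H) (b(H) = (H² - 3)/((2*H)) = (-3 + H²)*(1/(2*H)) = (-3 + H²)/(2*H))
P(6, g(2))*(-125 + b(-11)) = 1*(-125 + (½)*(-3 + (-11)²)/(-11)) = 1*(-125 + (½)*(-1/11)*(-3 + 121)) = 1*(-125 + (½)*(-1/11)*118) = 1*(-125 - 59/11) = 1*(-1434/11) = -1434/11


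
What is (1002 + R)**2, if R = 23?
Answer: 1050625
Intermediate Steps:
(1002 + R)**2 = (1002 + 23)**2 = 1025**2 = 1050625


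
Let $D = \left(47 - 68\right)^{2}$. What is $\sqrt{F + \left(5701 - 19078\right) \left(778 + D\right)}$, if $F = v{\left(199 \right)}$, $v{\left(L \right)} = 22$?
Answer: $i \sqrt{16306541} \approx 4038.1 i$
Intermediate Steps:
$F = 22$
$D = 441$ ($D = \left(-21\right)^{2} = 441$)
$\sqrt{F + \left(5701 - 19078\right) \left(778 + D\right)} = \sqrt{22 + \left(5701 - 19078\right) \left(778 + 441\right)} = \sqrt{22 - 16306563} = \sqrt{-16306541} = i \sqrt{16306541}$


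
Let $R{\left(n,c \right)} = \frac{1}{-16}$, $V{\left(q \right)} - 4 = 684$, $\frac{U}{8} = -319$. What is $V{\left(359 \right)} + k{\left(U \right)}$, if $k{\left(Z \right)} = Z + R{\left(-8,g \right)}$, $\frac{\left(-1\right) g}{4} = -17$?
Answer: $- \frac{29825}{16} \approx -1864.1$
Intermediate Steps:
$U = -2552$ ($U = 8 \left(-319\right) = -2552$)
$V{\left(q \right)} = 688$ ($V{\left(q \right)} = 4 + 684 = 688$)
$g = 68$ ($g = \left(-4\right) \left(-17\right) = 68$)
$R{\left(n,c \right)} = - \frac{1}{16}$
$k{\left(Z \right)} = - \frac{1}{16} + Z$ ($k{\left(Z \right)} = Z - \frac{1}{16} = - \frac{1}{16} + Z$)
$V{\left(359 \right)} + k{\left(U \right)} = 688 - \frac{40833}{16} = - \frac{29825}{16}$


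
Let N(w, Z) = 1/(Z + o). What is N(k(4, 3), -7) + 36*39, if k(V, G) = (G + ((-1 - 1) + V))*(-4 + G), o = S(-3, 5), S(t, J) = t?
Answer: 14039/10 ≈ 1403.9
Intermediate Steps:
o = -3
k(V, G) = (-4 + G)*(-2 + G + V) (k(V, G) = (G + (-2 + V))*(-4 + G) = (-2 + G + V)*(-4 + G) = (-4 + G)*(-2 + G + V))
N(w, Z) = 1/(-3 + Z) (N(w, Z) = 1/(Z - 3) = 1/(-3 + Z))
N(k(4, 3), -7) + 36*39 = 1/(-3 - 7) + 36*39 = 1/(-10) + 1404 = -⅒ + 1404 = 14039/10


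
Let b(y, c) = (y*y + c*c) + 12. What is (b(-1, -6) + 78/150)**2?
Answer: 1532644/625 ≈ 2452.2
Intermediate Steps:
b(y, c) = 12 + c**2 + y**2 (b(y, c) = (y**2 + c**2) + 12 = (c**2 + y**2) + 12 = 12 + c**2 + y**2)
(b(-1, -6) + 78/150)**2 = ((12 + (-6)**2 + (-1)**2) + 78/150)**2 = ((12 + 36 + 1) + 78*(1/150))**2 = (49 + 13/25)**2 = (1238/25)**2 = 1532644/625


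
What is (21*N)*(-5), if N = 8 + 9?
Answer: -1785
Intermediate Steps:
N = 17
(21*N)*(-5) = (21*17)*(-5) = 357*(-5) = -1785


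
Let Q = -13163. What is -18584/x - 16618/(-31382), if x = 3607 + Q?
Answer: 92750587/37485799 ≈ 2.4743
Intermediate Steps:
x = -9556 (x = 3607 - 13163 = -9556)
-18584/x - 16618/(-31382) = -18584/(-9556) - 16618/(-31382) = -18584*(-1/9556) - 16618*(-1/31382) = 4646/2389 + 8309/15691 = 92750587/37485799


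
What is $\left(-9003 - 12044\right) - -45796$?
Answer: $24749$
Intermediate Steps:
$\left(-9003 - 12044\right) - -45796 = \left(-9003 - 12044\right) + 45796 = -21047 + 45796 = 24749$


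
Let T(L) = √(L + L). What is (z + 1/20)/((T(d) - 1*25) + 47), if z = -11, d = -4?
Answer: -803/1640 + 73*I*√2/1640 ≈ -0.48963 + 0.06295*I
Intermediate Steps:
T(L) = √2*√L (T(L) = √(2*L) = √2*√L)
(z + 1/20)/((T(d) - 1*25) + 47) = (-11 + 1/20)/((√2*√(-4) - 1*25) + 47) = (-11 + 1/20)/((√2*(2*I) - 25) + 47) = -219/(20*((2*I*√2 - 25) + 47)) = -219/(20*((-25 + 2*I*√2) + 47)) = -219/(20*(22 + 2*I*√2))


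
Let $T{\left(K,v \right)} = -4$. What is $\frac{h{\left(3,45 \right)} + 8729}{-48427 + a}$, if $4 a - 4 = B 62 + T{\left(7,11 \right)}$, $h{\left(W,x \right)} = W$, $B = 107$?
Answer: $- \frac{17464}{93537} \approx -0.18671$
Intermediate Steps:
$a = \frac{3317}{2}$ ($a = 1 + \frac{107 \cdot 62 - 4}{4} = 1 + \frac{6634 - 4}{4} = 1 + \frac{1}{4} \cdot 6630 = 1 + \frac{3315}{2} = \frac{3317}{2} \approx 1658.5$)
$\frac{h{\left(3,45 \right)} + 8729}{-48427 + a} = \frac{3 + 8729}{-48427 + \frac{3317}{2}} = \frac{8732}{- \frac{93537}{2}} = 8732 \left(- \frac{2}{93537}\right) = - \frac{17464}{93537}$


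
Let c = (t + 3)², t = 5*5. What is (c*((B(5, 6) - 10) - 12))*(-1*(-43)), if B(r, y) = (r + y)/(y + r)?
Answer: -707952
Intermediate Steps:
B(r, y) = 1 (B(r, y) = (r + y)/(r + y) = 1)
t = 25
c = 784 (c = (25 + 3)² = 28² = 784)
(c*((B(5, 6) - 10) - 12))*(-1*(-43)) = (784*((1 - 10) - 12))*(-1*(-43)) = (784*(-9 - 12))*43 = (784*(-21))*43 = -16464*43 = -707952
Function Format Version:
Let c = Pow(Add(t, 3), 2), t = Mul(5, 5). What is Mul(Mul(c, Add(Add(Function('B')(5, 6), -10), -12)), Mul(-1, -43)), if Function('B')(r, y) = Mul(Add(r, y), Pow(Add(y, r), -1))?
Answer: -707952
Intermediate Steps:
Function('B')(r, y) = 1 (Function('B')(r, y) = Mul(Add(r, y), Pow(Add(r, y), -1)) = 1)
t = 25
c = 784 (c = Pow(Add(25, 3), 2) = Pow(28, 2) = 784)
Mul(Mul(c, Add(Add(Function('B')(5, 6), -10), -12)), Mul(-1, -43)) = Mul(Mul(784, Add(Add(1, -10), -12)), Mul(-1, -43)) = Mul(Mul(784, Add(-9, -12)), 43) = Mul(Mul(784, -21), 43) = Mul(-16464, 43) = -707952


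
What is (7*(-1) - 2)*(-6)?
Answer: 54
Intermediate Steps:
(7*(-1) - 2)*(-6) = (-7 - 2)*(-6) = -9*(-6) = 54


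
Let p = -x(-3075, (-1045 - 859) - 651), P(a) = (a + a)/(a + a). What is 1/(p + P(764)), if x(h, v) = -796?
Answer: 1/797 ≈ 0.0012547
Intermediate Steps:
P(a) = 1 (P(a) = (2*a)/((2*a)) = (2*a)*(1/(2*a)) = 1)
p = 796 (p = -1*(-796) = 796)
1/(p + P(764)) = 1/(796 + 1) = 1/797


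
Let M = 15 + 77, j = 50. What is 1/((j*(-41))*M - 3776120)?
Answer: -1/3964720 ≈ -2.5222e-7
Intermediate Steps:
M = 92
1/((j*(-41))*M - 3776120) = 1/((50*(-41))*92 - 3776120) = 1/(-2050*92 - 3776120) = 1/(-188600 - 3776120) = 1/(-3964720) = -1/3964720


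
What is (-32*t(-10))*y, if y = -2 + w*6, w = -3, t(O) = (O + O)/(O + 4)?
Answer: 6400/3 ≈ 2133.3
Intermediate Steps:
t(O) = 2*O/(4 + O) (t(O) = (2*O)/(4 + O) = 2*O/(4 + O))
y = -20 (y = -2 - 3*6 = -2 - 18 = -20)
(-32*t(-10))*y = -64*(-10)/(4 - 10)*(-20) = -64*(-10)/(-6)*(-20) = -64*(-10)*(-1)/6*(-20) = -32*10/3*(-20) = -320/3*(-20) = 6400/3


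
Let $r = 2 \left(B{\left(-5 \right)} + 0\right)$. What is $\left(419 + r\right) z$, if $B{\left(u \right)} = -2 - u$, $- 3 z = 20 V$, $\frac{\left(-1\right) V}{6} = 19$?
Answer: $323000$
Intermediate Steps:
$V = -114$ ($V = \left(-6\right) 19 = -114$)
$z = 760$ ($z = - \frac{20 \left(-114\right)}{3} = \left(- \frac{1}{3}\right) \left(-2280\right) = 760$)
$r = 6$ ($r = 2 \left(\left(-2 - -5\right) + 0\right) = 2 \left(\left(-2 + 5\right) + 0\right) = 2 \left(3 + 0\right) = 2 \cdot 3 = 6$)
$\left(419 + r\right) z = \left(419 + 6\right) 760 = 425 \cdot 760 = 323000$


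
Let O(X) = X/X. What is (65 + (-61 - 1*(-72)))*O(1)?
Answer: 76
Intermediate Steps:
O(X) = 1
(65 + (-61 - 1*(-72)))*O(1) = (65 + (-61 - 1*(-72)))*1 = (65 + (-61 + 72))*1 = (65 + 11)*1 = 76*1 = 76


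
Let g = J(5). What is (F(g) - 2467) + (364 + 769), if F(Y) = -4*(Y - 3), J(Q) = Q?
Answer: -1342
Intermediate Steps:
g = 5
F(Y) = 12 - 4*Y (F(Y) = -4*(-3 + Y) = 12 - 4*Y)
(F(g) - 2467) + (364 + 769) = ((12 - 4*5) - 2467) + (364 + 769) = ((12 - 20) - 2467) + 1133 = (-8 - 2467) + 1133 = -2475 + 1133 = -1342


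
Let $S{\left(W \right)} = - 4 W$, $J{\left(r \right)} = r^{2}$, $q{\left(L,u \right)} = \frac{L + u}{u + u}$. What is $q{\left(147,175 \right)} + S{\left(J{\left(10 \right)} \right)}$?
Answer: $- \frac{9977}{25} \approx -399.08$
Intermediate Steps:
$q{\left(L,u \right)} = \frac{L + u}{2 u}$
$q{\left(147,175 \right)} + S{\left(J{\left(10 \right)} \right)} = \frac{147 + 175}{2 \cdot 175} - 4 \cdot 10^{2} = \frac{1}{2} \cdot \frac{1}{175} \cdot 322 - 400 = \frac{23}{25} - 400 = - \frac{9977}{25}$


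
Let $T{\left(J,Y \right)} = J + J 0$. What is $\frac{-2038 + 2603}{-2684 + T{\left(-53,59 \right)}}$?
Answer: $- \frac{565}{2737} \approx -0.20643$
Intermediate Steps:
$T{\left(J,Y \right)} = J$ ($T{\left(J,Y \right)} = J + 0 = J$)
$\frac{-2038 + 2603}{-2684 + T{\left(-53,59 \right)}} = \frac{-2038 + 2603}{-2684 - 53} = \frac{565}{-2737} = 565 \left(- \frac{1}{2737}\right) = - \frac{565}{2737}$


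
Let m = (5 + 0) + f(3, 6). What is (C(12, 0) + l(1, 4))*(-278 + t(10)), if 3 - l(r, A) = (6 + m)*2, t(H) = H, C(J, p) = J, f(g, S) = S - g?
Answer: 3484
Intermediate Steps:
m = 8 (m = (5 + 0) + (6 - 1*3) = 5 + (6 - 3) = 5 + 3 = 8)
l(r, A) = -25 (l(r, A) = 3 - (6 + 8)*2 = 3 - 14*2 = 3 - 1*28 = 3 - 28 = -25)
(C(12, 0) + l(1, 4))*(-278 + t(10)) = (12 - 25)*(-278 + 10) = -13*(-268) = 3484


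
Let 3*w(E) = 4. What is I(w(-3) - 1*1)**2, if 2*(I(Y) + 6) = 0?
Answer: 36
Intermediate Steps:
w(E) = 4/3 (w(E) = (1/3)*4 = 4/3)
I(Y) = -6 (I(Y) = -6 + (1/2)*0 = -6 + 0 = -6)
I(w(-3) - 1*1)**2 = (-6)**2 = 36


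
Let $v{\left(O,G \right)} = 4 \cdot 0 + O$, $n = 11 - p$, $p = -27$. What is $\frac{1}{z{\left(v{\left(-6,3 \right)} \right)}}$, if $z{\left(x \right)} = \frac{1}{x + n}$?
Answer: $32$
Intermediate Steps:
$n = 38$ ($n = 11 - -27 = 11 + 27 = 38$)
$v{\left(O,G \right)} = O$ ($v{\left(O,G \right)} = 0 + O = O$)
$z{\left(x \right)} = \frac{1}{38 + x}$ ($z{\left(x \right)} = \frac{1}{x + 38} = \frac{1}{38 + x}$)
$\frac{1}{z{\left(v{\left(-6,3 \right)} \right)}} = \frac{1}{\frac{1}{38 - 6}} = \frac{1}{\frac{1}{32}} = 32$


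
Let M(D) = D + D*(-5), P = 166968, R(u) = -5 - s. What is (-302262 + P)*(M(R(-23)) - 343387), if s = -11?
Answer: 46461447834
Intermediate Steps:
R(u) = 6 (R(u) = -5 - 1*(-11) = -5 + 11 = 6)
M(D) = -4*D (M(D) = D - 5*D = -4*D)
(-302262 + P)*(M(R(-23)) - 343387) = (-302262 + 166968)*(-4*6 - 343387) = -135294*(-24 - 343387) = -135294*(-343411) = 46461447834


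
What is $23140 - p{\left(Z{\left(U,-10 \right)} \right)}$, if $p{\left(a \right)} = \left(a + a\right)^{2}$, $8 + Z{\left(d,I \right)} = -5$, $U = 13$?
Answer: $22464$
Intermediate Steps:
$Z{\left(d,I \right)} = -13$ ($Z{\left(d,I \right)} = -8 - 5 = -13$)
$p{\left(a \right)} = 4 a^{2}$ ($p{\left(a \right)} = \left(2 a\right)^{2} = 4 a^{2}$)
$23140 - p{\left(Z{\left(U,-10 \right)} \right)} = 23140 - 4 \left(-13\right)^{2} = 23140 - 4 \cdot 169 = 23140 - 676 = 22464$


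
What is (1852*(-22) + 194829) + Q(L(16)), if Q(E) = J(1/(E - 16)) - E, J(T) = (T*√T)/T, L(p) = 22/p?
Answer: 1232669/8 + 2*I*√26/39 ≈ 1.5408e+5 + 0.26149*I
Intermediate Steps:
J(T) = √T (J(T) = T^(3/2)/T = √T)
Q(E) = √(1/(-16 + E)) - E (Q(E) = √(1/(E - 16)) - E = √(1/(-16 + E)) - E)
(1852*(-22) + 194829) + Q(L(16)) = (1852*(-22) + 194829) + (√(1/(-16 + 22/16)) - 22/16) = (-40744 + 194829) + (√(1/(-16 + 22*(1/16))) - 22/16) = 154085 + (√(1/(-16 + 11/8)) - 1*11/8) = 154085 + (√(1/(-117/8)) - 11/8) = 154085 + (√(-8/117) - 11/8) = 154085 + (2*I*√26/39 - 11/8) = 154085 + (-11/8 + 2*I*√26/39) = 1232669/8 + 2*I*√26/39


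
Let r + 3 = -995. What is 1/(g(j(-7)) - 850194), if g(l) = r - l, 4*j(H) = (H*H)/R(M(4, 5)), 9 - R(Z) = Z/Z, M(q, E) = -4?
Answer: -32/27238193 ≈ -1.1748e-6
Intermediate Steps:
r = -998 (r = -3 - 995 = -998)
R(Z) = 8 (R(Z) = 9 - Z/Z = 9 - 1*1 = 9 - 1 = 8)
j(H) = H²/32 (j(H) = ((H*H)/8)/4 = (H²*(⅛))/4 = (H²/8)/4 = H²/32)
g(l) = -998 - l
1/(g(j(-7)) - 850194) = 1/((-998 - (-7)²/32) - 850194) = 1/((-998 - 49/32) - 850194) = 1/(-31985/32 - 850194) = 1/(-27238193/32) = -32/27238193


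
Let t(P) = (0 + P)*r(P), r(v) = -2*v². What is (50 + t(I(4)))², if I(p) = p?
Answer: 6084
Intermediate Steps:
t(P) = -2*P³ (t(P) = (0 + P)*(-2*P²) = P*(-2*P²) = -2*P³)
(50 + t(I(4)))² = (50 - 2*4³)² = (50 - 2*64)² = (50 - 128)² = (-78)² = 6084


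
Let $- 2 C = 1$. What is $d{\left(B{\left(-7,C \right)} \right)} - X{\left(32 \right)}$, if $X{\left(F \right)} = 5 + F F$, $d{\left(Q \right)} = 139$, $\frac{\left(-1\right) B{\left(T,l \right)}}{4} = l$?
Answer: $-890$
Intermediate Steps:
$C = - \frac{1}{2}$ ($C = \left(- \frac{1}{2}\right) 1 = - \frac{1}{2} \approx -0.5$)
$B{\left(T,l \right)} = - 4 l$
$X{\left(F \right)} = 5 + F^{2}$
$d{\left(B{\left(-7,C \right)} \right)} - X{\left(32 \right)} = 139 - \left(5 + 32^{2}\right) = 139 - \left(5 + 1024\right) = 139 - 1029 = -890$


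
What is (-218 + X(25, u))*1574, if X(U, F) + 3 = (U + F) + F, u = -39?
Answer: -431276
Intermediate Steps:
X(U, F) = -3 + U + 2*F (X(U, F) = -3 + ((U + F) + F) = -3 + ((F + U) + F) = -3 + (U + 2*F) = -3 + U + 2*F)
(-218 + X(25, u))*1574 = (-218 + (-3 + 25 + 2*(-39)))*1574 = (-218 + (-3 + 25 - 78))*1574 = (-218 - 56)*1574 = -274*1574 = -431276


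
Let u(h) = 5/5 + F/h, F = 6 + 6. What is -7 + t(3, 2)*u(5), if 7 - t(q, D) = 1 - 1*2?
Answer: 101/5 ≈ 20.200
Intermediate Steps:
t(q, D) = 8 (t(q, D) = 7 - (1 - 1*2) = 7 - (1 - 2) = 7 - 1*(-1) = 7 + 1 = 8)
F = 12
u(h) = 1 + 12/h (u(h) = 5/5 + 12/h = 5*(⅕) + 12/h = 1 + 12/h)
-7 + t(3, 2)*u(5) = -7 + 8*((12 + 5)/5) = -7 + 8*((⅕)*17) = -7 + 8*(17/5) = -7 + 136/5 = 101/5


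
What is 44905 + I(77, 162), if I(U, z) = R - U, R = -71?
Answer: 44757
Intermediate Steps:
I(U, z) = -71 - U
44905 + I(77, 162) = 44905 + (-71 - 1*77) = 44905 + (-71 - 77) = 44905 - 148 = 44757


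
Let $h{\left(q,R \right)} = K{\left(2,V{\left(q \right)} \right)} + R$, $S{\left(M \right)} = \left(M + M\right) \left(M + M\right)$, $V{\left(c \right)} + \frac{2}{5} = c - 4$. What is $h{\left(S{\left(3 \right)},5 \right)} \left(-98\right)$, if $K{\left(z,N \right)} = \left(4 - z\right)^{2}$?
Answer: $-882$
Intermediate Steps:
$V{\left(c \right)} = - \frac{22}{5} + c$ ($V{\left(c \right)} = - \frac{2}{5} + \left(c - 4\right) = - \frac{2}{5} + \left(-4 + c\right) = - \frac{22}{5} + c$)
$S{\left(M \right)} = 4 M^{2}$ ($S{\left(M \right)} = 2 M 2 M = 4 M^{2}$)
$h{\left(q,R \right)} = 4 + R$ ($h{\left(q,R \right)} = \left(-4 + 2\right)^{2} + R = \left(-2\right)^{2} + R = 4 + R$)
$h{\left(S{\left(3 \right)},5 \right)} \left(-98\right) = \left(4 + 5\right) \left(-98\right) = 9 \left(-98\right) = -882$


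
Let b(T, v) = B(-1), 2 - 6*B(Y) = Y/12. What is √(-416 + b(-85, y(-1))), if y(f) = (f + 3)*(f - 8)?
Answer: I*√59854/12 ≈ 20.388*I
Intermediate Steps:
y(f) = (-8 + f)*(3 + f) (y(f) = (3 + f)*(-8 + f) = (-8 + f)*(3 + f))
B(Y) = ⅓ - Y/72 (B(Y) = ⅓ - Y/(6*12) = ⅓ - Y/72)
b(T, v) = 25/72 (b(T, v) = ⅓ - 1/72*(-1) = ⅓ + 1/72 = 25/72)
√(-416 + b(-85, y(-1))) = √(-416 + 25/72) = √(-29927/72) = I*√59854/12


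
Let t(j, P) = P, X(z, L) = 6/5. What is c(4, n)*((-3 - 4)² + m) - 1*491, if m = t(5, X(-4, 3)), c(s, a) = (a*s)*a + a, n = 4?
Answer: 14613/5 ≈ 2922.6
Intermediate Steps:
X(z, L) = 6/5 (X(z, L) = 6*(⅕) = 6/5)
c(s, a) = a + s*a² (c(s, a) = s*a² + a = a + s*a²)
m = 6/5 ≈ 1.2000
c(4, n)*((-3 - 4)² + m) - 1*491 = (4*(1 + 4*4))*((-3 - 4)² + 6/5) - 1*491 = (4*(1 + 16))*((-7)² + 6/5) - 491 = (4*17)*(49 + 6/5) - 491 = 68*(251/5) - 491 = 17068/5 - 491 = 14613/5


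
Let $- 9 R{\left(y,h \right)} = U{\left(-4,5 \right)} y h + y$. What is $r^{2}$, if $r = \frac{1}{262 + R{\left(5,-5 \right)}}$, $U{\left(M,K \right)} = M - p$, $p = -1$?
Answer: $\frac{81}{5189284} \approx 1.5609 \cdot 10^{-5}$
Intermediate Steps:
$U{\left(M,K \right)} = 1 + M$ ($U{\left(M,K \right)} = M - -1 = M + 1 = 1 + M$)
$R{\left(y,h \right)} = - \frac{y}{9} + \frac{h y}{3}$ ($R{\left(y,h \right)} = - \frac{\left(1 - 4\right) y h + y}{9} = - \frac{- 3 y h + y}{9} = - \frac{- 3 h y + y}{9} = - \frac{y - 3 h y}{9} = - \frac{y}{9} + \frac{h y}{3}$)
$r = \frac{9}{2278}$ ($r = \frac{1}{262 + \frac{1}{9} \cdot 5 \left(-1 + 3 \left(-5\right)\right)} = \frac{1}{262 + \frac{1}{9} \cdot 5 \left(-1 - 15\right)} = \frac{1}{262 + \frac{1}{9} \cdot 5 \left(-16\right)} = \frac{1}{262 - \frac{80}{9}} = \frac{1}{\frac{2278}{9}} = \frac{9}{2278} \approx 0.0039508$)
$r^{2} = \left(\frac{9}{2278}\right)^{2} = \frac{81}{5189284}$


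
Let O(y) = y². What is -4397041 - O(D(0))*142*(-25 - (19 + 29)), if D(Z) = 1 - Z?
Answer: -4386675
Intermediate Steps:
-4397041 - O(D(0))*142*(-25 - (19 + 29)) = -4397041 - (1 - 1*0)²*142*(-25 - (19 + 29)) = -4397041 - (1 + 0)²*142*(-25 - 1*48) = -4397041 - 1²*142*(-25 - 48) = -4397041 - 1*142*(-73) = -4397041 - 142*(-73) = -4397041 - 1*(-10366) = -4397041 + 10366 = -4386675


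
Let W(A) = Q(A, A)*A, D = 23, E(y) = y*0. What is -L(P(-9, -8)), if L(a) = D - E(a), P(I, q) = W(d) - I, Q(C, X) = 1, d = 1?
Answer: -23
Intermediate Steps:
E(y) = 0
W(A) = A (W(A) = 1*A = A)
P(I, q) = 1 - I
L(a) = 23 (L(a) = 23 - 1*0 = 23 + 0 = 23)
-L(P(-9, -8)) = -1*23 = -23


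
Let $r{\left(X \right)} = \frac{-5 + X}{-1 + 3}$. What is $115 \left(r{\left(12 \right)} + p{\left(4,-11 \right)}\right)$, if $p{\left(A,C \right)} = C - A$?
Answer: $- \frac{2645}{2} \approx -1322.5$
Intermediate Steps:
$r{\left(X \right)} = - \frac{5}{2} + \frac{X}{2}$ ($r{\left(X \right)} = \frac{-5 + X}{2} = \left(-5 + X\right) \frac{1}{2} = - \frac{5}{2} + \frac{X}{2}$)
$115 \left(r{\left(12 \right)} + p{\left(4,-11 \right)}\right) = 115 \left(\left(- \frac{5}{2} + \frac{1}{2} \cdot 12\right) - 15\right) = 115 \left(\left(- \frac{5}{2} + 6\right) - 15\right) = 115 \left(\frac{7}{2} - 15\right) = 115 \left(- \frac{23}{2}\right) = - \frac{2645}{2}$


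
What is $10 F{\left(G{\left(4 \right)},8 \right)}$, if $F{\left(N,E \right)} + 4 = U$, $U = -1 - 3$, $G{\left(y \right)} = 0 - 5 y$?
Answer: $-80$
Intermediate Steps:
$G{\left(y \right)} = - 5 y$
$U = -4$ ($U = -1 - 3 = -4$)
$F{\left(N,E \right)} = -8$ ($F{\left(N,E \right)} = -4 - 4 = -8$)
$10 F{\left(G{\left(4 \right)},8 \right)} = 10 \left(-8\right) = -80$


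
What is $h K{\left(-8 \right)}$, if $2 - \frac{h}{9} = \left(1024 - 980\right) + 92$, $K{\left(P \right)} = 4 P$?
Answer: $38592$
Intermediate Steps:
$h = -1206$ ($h = 18 - 9 \left(\left(1024 - 980\right) + 92\right) = 18 - 9 \left(44 + 92\right) = 18 - 1224 = -1206$)
$h K{\left(-8 \right)} = - 1206 \cdot 4 \left(-8\right) = \left(-1206\right) \left(-32\right) = 38592$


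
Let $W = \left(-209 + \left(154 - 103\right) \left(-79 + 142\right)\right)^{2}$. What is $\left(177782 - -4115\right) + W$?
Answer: $9205913$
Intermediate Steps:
$W = 9024016$ ($W = \left(-209 + 51 \cdot 63\right)^{2} = \left(-209 + 3213\right)^{2} = 3004^{2} = 9024016$)
$\left(177782 - -4115\right) + W = \left(177782 - -4115\right) + 9024016 = \left(177782 + 4115\right) + 9024016 = 181897 + 9024016 = 9205913$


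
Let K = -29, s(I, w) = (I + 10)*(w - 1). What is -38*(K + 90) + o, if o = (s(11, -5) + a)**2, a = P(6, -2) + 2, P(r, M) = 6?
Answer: 11606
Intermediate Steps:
s(I, w) = (-1 + w)*(10 + I) (s(I, w) = (10 + I)*(-1 + w) = (-1 + w)*(10 + I))
a = 8 (a = 6 + 2 = 8)
o = 13924 (o = ((-10 - 1*11 + 10*(-5) + 11*(-5)) + 8)**2 = ((-10 - 11 - 50 - 55) + 8)**2 = (-126 + 8)**2 = (-118)**2 = 13924)
-38*(K + 90) + o = -38*(-29 + 90) + 13924 = -38*61 + 13924 = -2318 + 13924 = 11606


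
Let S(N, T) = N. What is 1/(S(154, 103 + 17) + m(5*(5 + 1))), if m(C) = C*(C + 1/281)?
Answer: 281/296204 ≈ 0.00094867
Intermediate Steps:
m(C) = C*(1/281 + C) (m(C) = C*(C + 1/281) = C*(1/281 + C))
1/(S(154, 103 + 17) + m(5*(5 + 1))) = 1/(154 + (5*(5 + 1))*(1/281 + 5*(5 + 1))) = 1/(154 + (5*6)*(1/281 + 5*6)) = 1/(154 + 30*(1/281 + 30)) = 1/(154 + 30*(8431/281)) = 1/(154 + 252930/281) = 1/(296204/281) = 281/296204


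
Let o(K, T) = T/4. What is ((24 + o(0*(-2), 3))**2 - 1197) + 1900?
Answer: 21049/16 ≈ 1315.6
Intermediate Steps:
o(K, T) = T/4 (o(K, T) = T*(1/4) = T/4)
((24 + o(0*(-2), 3))**2 - 1197) + 1900 = ((24 + (1/4)*3)**2 - 1197) + 1900 = ((24 + 3/4)**2 - 1197) + 1900 = ((99/4)**2 - 1197) + 1900 = (9801/16 - 1197) + 1900 = -9351/16 + 1900 = 21049/16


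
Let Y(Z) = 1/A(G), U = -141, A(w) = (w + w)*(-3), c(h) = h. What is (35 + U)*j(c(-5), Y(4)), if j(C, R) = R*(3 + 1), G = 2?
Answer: 106/3 ≈ 35.333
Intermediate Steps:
A(w) = -6*w (A(w) = (2*w)*(-3) = -6*w)
Y(Z) = -1/12 (Y(Z) = 1/(-6*2) = 1/(-12) = -1/12)
j(C, R) = 4*R (j(C, R) = R*4 = 4*R)
(35 + U)*j(c(-5), Y(4)) = (35 - 141)*(4*(-1/12)) = -106*(-⅓) = 106/3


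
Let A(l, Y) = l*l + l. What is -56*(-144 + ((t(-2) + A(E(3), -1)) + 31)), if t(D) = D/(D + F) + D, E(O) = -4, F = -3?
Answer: 28728/5 ≈ 5745.6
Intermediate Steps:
A(l, Y) = l + l**2 (A(l, Y) = l**2 + l = l + l**2)
t(D) = D + D/(-3 + D) (t(D) = D/(D - 3) + D = D/(-3 + D) + D = D + D/(-3 + D))
-56*(-144 + ((t(-2) + A(E(3), -1)) + 31)) = -56*(-144 + ((-2*(-2 - 2)/(-3 - 2) - 4*(1 - 4)) + 31)) = -56*(-144 + ((-2*(-4)/(-5) - 4*(-3)) + 31)) = -56*(-144 + ((-2*(-1/5)*(-4) + 12) + 31)) = -56*(-144 + ((-8/5 + 12) + 31)) = -56*(-144 + (52/5 + 31)) = -56*(-144 + 207/5) = -56*(-513/5) = 28728/5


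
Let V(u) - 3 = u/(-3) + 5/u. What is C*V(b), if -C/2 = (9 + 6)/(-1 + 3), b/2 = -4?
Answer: -605/8 ≈ -75.625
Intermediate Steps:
b = -8 (b = 2*(-4) = -8)
V(u) = 3 + 5/u - u/3 (V(u) = 3 + (u/(-3) + 5/u) = 3 + (u*(-⅓) + 5/u) = 3 + (-u/3 + 5/u) = 3 + (5/u - u/3) = 3 + 5/u - u/3)
C = -15 (C = -2*(9 + 6)/(-1 + 3) = -30/2 = -2*15/2 = -15)
C*V(b) = -15*(3 + 5/(-8) - ⅓*(-8)) = -15*(3 + 5*(-⅛) + 8/3) = -15*(3 - 5/8 + 8/3) = -15*121/24 = -605/8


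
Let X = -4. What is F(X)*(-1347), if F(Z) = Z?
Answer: 5388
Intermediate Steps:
F(X)*(-1347) = -4*(-1347) = 5388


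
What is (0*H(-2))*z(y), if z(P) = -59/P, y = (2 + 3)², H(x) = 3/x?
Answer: 0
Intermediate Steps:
y = 25 (y = 5² = 25)
(0*H(-2))*z(y) = (0*(3/(-2)))*(-59/25) = (0*(3*(-½)))*(-59*1/25) = (0*(-3/2))*(-59/25) = 0*(-59/25) = 0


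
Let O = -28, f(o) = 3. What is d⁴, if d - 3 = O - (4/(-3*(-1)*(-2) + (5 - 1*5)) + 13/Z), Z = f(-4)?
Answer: 54700816/81 ≈ 6.7532e+5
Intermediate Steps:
Z = 3
d = -86/3 (d = 3 + (-28 - (4/(-3*(-1)*(-2) + (5 - 1*5)) + 13/3)) = 3 + (-28 - (4/(3*(-2) + (5 - 5)) + 13*(⅓))) = 3 + (-28 - (4/(-6 + 0) + 13/3)) = 3 + (-28 - (4/(-6) + 13/3)) = 3 + (-28 - (4*(-⅙) + 13/3)) = 3 + (-28 - (-⅔ + 13/3)) = 3 + (-28 - 1*11/3) = 3 + (-28 - 11/3) = 3 - 95/3 = -86/3 ≈ -28.667)
d⁴ = (-86/3)⁴ = 54700816/81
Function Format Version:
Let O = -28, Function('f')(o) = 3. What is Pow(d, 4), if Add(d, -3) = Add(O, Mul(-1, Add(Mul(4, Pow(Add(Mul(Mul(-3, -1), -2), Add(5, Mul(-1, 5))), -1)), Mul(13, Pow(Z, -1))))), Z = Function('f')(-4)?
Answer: Rational(54700816, 81) ≈ 6.7532e+5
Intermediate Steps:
Z = 3
d = Rational(-86, 3) (d = Add(3, Add(-28, Mul(-1, Add(Mul(4, Pow(Add(Mul(Mul(-3, -1), -2), Add(5, Mul(-1, 5))), -1)), Mul(13, Pow(3, -1)))))) = Add(3, Add(-28, Mul(-1, Add(Mul(4, Pow(Add(Mul(3, -2), Add(5, -5)), -1)), Mul(13, Rational(1, 3)))))) = Add(3, Add(-28, Mul(-1, Add(Mul(4, Pow(Add(-6, 0), -1)), Rational(13, 3))))) = Add(3, Add(-28, Mul(-1, Add(Mul(4, Pow(-6, -1)), Rational(13, 3))))) = Add(3, Add(-28, Mul(-1, Add(Mul(4, Rational(-1, 6)), Rational(13, 3))))) = Add(3, Add(-28, Mul(-1, Add(Rational(-2, 3), Rational(13, 3))))) = Add(3, Add(-28, Mul(-1, Rational(11, 3)))) = Add(3, Add(-28, Rational(-11, 3))) = Add(3, Rational(-95, 3)) = Rational(-86, 3) ≈ -28.667)
Pow(d, 4) = Pow(Rational(-86, 3), 4) = Rational(54700816, 81)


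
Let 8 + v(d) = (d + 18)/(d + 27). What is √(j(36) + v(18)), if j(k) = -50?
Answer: I*√1430/5 ≈ 7.5631*I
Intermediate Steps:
v(d) = -8 + (18 + d)/(27 + d) (v(d) = -8 + (d + 18)/(d + 27) = -8 + (18 + d)/(27 + d))
√(j(36) + v(18)) = √(-50 + (-198 - 7*18)/(27 + 18)) = √(-50 + (-198 - 126)/45) = √(-50 + (1/45)*(-324)) = √(-50 - 36/5) = √(-286/5) = I*√1430/5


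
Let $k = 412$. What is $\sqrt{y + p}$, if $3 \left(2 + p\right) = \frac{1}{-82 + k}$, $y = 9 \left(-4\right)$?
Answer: $\frac{i \sqrt{4138090}}{330} \approx 6.1643 i$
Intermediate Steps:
$y = -36$
$p = - \frac{1979}{990}$ ($p = -2 + \frac{1}{3 \left(-82 + 412\right)} = -2 + \frac{1}{3 \cdot 330} = -2 + \frac{1}{3} \cdot \frac{1}{330} = -2 + \frac{1}{990} = - \frac{1979}{990} \approx -1.999$)
$\sqrt{y + p} = \sqrt{-36 - \frac{1979}{990}} = \sqrt{- \frac{37619}{990}} = \frac{i \sqrt{4138090}}{330}$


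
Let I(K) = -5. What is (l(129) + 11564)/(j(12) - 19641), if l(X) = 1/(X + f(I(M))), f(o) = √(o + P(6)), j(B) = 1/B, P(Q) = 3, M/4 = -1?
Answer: 12*(-11564*√2 + 1491757*I)/(235691*(√2 - 129*I)) ≈ -0.58877 + 4.3274e-9*I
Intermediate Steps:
M = -4 (M = 4*(-1) = -4)
f(o) = √(3 + o) (f(o) = √(o + 3) = √(3 + o))
l(X) = 1/(X + I*√2) (l(X) = 1/(X + √(3 - 5)) = 1/(X + √(-2)) = 1/(X + I*√2))
(l(129) + 11564)/(j(12) - 19641) = (1/(129 + I*√2) + 11564)/(1/12 - 19641) = (11564 + 1/(129 + I*√2))/(1/12 - 19641) = (11564 + 1/(129 + I*√2))/(-235691/12) = (11564 + 1/(129 + I*√2))*(-12/235691) = -138768/235691 - 12/(235691*(129 + I*√2))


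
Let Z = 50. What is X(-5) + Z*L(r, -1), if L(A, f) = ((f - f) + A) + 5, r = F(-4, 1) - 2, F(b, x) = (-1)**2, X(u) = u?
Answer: 195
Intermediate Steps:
F(b, x) = 1
r = -1 (r = 1 - 2 = -1)
L(A, f) = 5 + A (L(A, f) = (0 + A) + 5 = A + 5 = 5 + A)
X(-5) + Z*L(r, -1) = -5 + 50*(5 - 1) = -5 + 50*4 = -5 + 200 = 195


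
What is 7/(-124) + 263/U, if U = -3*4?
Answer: -4087/186 ≈ -21.973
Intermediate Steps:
U = -12
7/(-124) + 263/U = 7/(-124) + 263/(-12) = 7*(-1/124) + 263*(-1/12) = -7/124 - 263/12 = -4087/186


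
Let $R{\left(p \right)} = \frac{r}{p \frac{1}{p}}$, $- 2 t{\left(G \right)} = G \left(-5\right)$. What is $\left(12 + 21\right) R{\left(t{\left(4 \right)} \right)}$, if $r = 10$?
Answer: $330$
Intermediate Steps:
$t{\left(G \right)} = \frac{5 G}{2}$ ($t{\left(G \right)} = - \frac{G \left(-5\right)}{2} = - \frac{\left(-5\right) G}{2} = \frac{5 G}{2}$)
$R{\left(p \right)} = 10$ ($R{\left(p \right)} = \frac{10}{p \frac{1}{p}} = \frac{10}{1} = 10 \cdot 1 = 10$)
$\left(12 + 21\right) R{\left(t{\left(4 \right)} \right)} = \left(12 + 21\right) 10 = 33 \cdot 10 = 330$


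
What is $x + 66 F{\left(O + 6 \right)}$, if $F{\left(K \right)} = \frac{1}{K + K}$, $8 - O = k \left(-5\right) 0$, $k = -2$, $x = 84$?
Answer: $\frac{1209}{14} \approx 86.357$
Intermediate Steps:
$O = 8$ ($O = 8 - \left(-2\right) \left(-5\right) 0 = 8 - 10 \cdot 0 = 8 - 0 = 8 + 0 = 8$)
$F{\left(K \right)} = \frac{1}{2 K}$
$x + 66 F{\left(O + 6 \right)} = 84 + 66 \frac{1}{2 \left(8 + 6\right)} = 84 + 66 \frac{1}{2 \cdot 14} = 84 + 66 \cdot \frac{1}{2} \cdot \frac{1}{14} = 84 + 66 \cdot \frac{1}{28} = 84 + \frac{33}{14} = \frac{1209}{14}$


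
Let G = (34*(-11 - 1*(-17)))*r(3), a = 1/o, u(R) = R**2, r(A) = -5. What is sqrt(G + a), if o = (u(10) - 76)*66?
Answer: I*sqrt(17772469)/132 ≈ 31.937*I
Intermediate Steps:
o = 1584 (o = (10**2 - 76)*66 = (100 - 76)*66 = 24*66 = 1584)
a = 1/1584 ≈ 0.00063131
G = -1020 (G = (34*(-11 - 1*(-17)))*(-5) = (34*(-11 + 17))*(-5) = (34*6)*(-5) = 204*(-5) = -1020)
sqrt(G + a) = sqrt(-1020 + 1/1584) = sqrt(-1615679/1584) = I*sqrt(17772469)/132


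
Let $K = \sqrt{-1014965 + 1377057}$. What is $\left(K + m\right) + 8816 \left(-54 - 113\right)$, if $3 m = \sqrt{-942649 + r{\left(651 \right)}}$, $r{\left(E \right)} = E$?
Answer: $-1472272 + 2 \sqrt{90523} + \frac{i \sqrt{941998}}{3} \approx -1.4717 \cdot 10^{6} + 323.52 i$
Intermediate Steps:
$K = 2 \sqrt{90523}$ ($K = \sqrt{362092} = 2 \sqrt{90523} \approx 601.74$)
$m = \frac{i \sqrt{941998}}{3}$ ($m = \frac{\sqrt{-942649 + 651}}{3} = \frac{\sqrt{-941998}}{3} = \frac{i \sqrt{941998}}{3} \approx 323.52 i$)
$\left(K + m\right) + 8816 \left(-54 - 113\right) = \left(2 \sqrt{90523} + \frac{i \sqrt{941998}}{3}\right) + 8816 \left(-54 - 113\right) = \left(2 \sqrt{90523} + \frac{i \sqrt{941998}}{3}\right) + 8816 \left(-167\right) = \left(2 \sqrt{90523} + \frac{i \sqrt{941998}}{3}\right) - 1472272 = -1472272 + 2 \sqrt{90523} + \frac{i \sqrt{941998}}{3}$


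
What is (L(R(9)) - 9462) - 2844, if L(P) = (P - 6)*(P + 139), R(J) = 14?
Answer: -11082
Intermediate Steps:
L(P) = (-6 + P)*(139 + P)
(L(R(9)) - 9462) - 2844 = ((-834 + 14² + 133*14) - 9462) - 2844 = ((-834 + 196 + 1862) - 9462) - 2844 = (1224 - 9462) - 2844 = -8238 - 2844 = -11082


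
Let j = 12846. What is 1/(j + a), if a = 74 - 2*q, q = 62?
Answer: 1/12796 ≈ 7.8149e-5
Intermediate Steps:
a = -50 (a = 74 - 2*62 = 74 - 124 = -50)
1/(j + a) = 1/(12846 - 50) = 1/12796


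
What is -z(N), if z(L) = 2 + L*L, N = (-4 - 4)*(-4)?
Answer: -1026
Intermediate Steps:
N = 32 (N = -8*(-4) = 32)
z(L) = 2 + L**2
-z(N) = -(2 + 32**2) = -(2 + 1024) = -1*1026 = -1026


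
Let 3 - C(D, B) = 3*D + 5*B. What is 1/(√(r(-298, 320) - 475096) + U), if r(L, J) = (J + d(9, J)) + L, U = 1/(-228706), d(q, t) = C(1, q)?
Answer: -228706/24851780822797885 - 156919303308*I*√52791/24851780822797885 ≈ -9.2028e-12 - 0.0014508*I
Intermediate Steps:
C(D, B) = 3 - 5*B - 3*D (C(D, B) = 3 - (3*D + 5*B) = 3 + (-5*B - 3*D) = 3 - 5*B - 3*D)
d(q, t) = -5*q (d(q, t) = 3 - 5*q - 3*1 = 3 - 5*q - 3 = -5*q)
U = -1/228706 ≈ -4.3724e-6
r(L, J) = -45 + J + L (r(L, J) = (J - 5*9) + L = (J - 45) + L = (-45 + J) + L = -45 + J + L)
1/(√(r(-298, 320) - 475096) + U) = 1/(√((-45 + 320 - 298) - 475096) - 1/228706) = 1/(√(-23 - 475096) - 1/228706) = 1/(√(-475119) - 1/228706) = 1/(3*I*√52791 - 1/228706) = 1/(-1/228706 + 3*I*√52791)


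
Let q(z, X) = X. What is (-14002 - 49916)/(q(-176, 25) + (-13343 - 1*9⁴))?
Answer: 63918/19879 ≈ 3.2154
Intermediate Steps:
(-14002 - 49916)/(q(-176, 25) + (-13343 - 1*9⁴)) = (-14002 - 49916)/(25 + (-13343 - 1*9⁴)) = -63918/(25 + (-13343 - 1*6561)) = -63918/(25 + (-13343 - 6561)) = -63918/(25 - 19904) = -63918/(-19879) = -63918*(-1/19879) = 63918/19879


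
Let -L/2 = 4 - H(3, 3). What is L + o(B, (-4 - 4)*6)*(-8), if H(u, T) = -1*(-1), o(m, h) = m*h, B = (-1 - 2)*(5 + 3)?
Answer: -9222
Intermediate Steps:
B = -24 (B = -3*8 = -24)
o(m, h) = h*m
H(u, T) = 1
L = -6 (L = -2*(4 - 1*1) = -2*(4 - 1) = -2*3 = -6)
L + o(B, (-4 - 4)*6)*(-8) = -6 + (((-4 - 4)*6)*(-24))*(-8) = -6 + (-8*6*(-24))*(-8) = -6 - 48*(-24)*(-8) = -6 + 1152*(-8) = -6 - 9216 = -9222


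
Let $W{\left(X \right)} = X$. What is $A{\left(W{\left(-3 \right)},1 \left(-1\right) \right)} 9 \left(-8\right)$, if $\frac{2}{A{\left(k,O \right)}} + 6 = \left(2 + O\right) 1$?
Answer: $\frac{144}{5} \approx 28.8$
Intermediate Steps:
$A{\left(k,O \right)} = \frac{2}{-4 + O}$ ($A{\left(k,O \right)} = \frac{2}{-6 + \left(2 + O\right) 1} = \frac{2}{-6 + \left(2 + O\right)} = \frac{2}{-4 + O}$)
$A{\left(W{\left(-3 \right)},1 \left(-1\right) \right)} 9 \left(-8\right) = \frac{2}{-4 + 1 \left(-1\right)} 9 \left(-8\right) = \frac{2}{-4 - 1} \cdot 9 \left(-8\right) = \frac{2}{-5} \cdot 9 \left(-8\right) = 2 \left(- \frac{1}{5}\right) 9 \left(-8\right) = \left(- \frac{2}{5}\right) 9 \left(-8\right) = \left(- \frac{18}{5}\right) \left(-8\right) = \frac{144}{5}$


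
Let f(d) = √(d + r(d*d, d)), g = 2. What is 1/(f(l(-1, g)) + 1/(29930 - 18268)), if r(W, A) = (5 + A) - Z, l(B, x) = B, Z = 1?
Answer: -11662/272004487 + 136002244*√2/272004487 ≈ 0.70706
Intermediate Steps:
r(W, A) = 4 + A (r(W, A) = (5 + A) - 1*1 = (5 + A) - 1 = 4 + A)
f(d) = √(4 + 2*d) (f(d) = √(d + (4 + d)) = √(4 + 2*d))
1/(f(l(-1, g)) + 1/(29930 - 18268)) = 1/(√(4 + 2*(-1)) + 1/(29930 - 18268)) = 1/(√(4 - 2) + 1/11662) = 1/(√2 + 1/11662) = 1/(1/11662 + √2)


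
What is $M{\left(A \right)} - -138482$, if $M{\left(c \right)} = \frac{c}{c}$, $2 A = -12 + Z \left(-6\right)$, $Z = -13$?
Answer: $138483$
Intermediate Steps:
$A = 33$ ($A = \frac{-12 - -78}{2} = \frac{-12 + 78}{2} = \frac{1}{2} \cdot 66 = 33$)
$M{\left(c \right)} = 1$
$M{\left(A \right)} - -138482 = 1 - -138482 = 1 + 138482 = 138483$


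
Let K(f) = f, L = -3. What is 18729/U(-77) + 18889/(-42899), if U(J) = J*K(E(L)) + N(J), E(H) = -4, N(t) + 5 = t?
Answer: 799186457/9695174 ≈ 82.431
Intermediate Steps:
N(t) = -5 + t
U(J) = -5 - 3*J (U(J) = J*(-4) + (-5 + J) = -4*J + (-5 + J) = -5 - 3*J)
18729/U(-77) + 18889/(-42899) = 18729/(-5 - 3*(-77)) + 18889/(-42899) = 18729/(-5 + 231) + 18889*(-1/42899) = 18729/226 - 18889/42899 = 799186457/9695174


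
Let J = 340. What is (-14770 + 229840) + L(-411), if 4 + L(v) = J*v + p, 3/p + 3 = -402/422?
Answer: 20940417/278 ≈ 75325.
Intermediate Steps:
p = -211/278 (p = 3/(-3 - 402/422) = 3/(-3 - 402*1/422) = 3/(-3 - 201/211) = 3/(-834/211) = 3*(-211/834) = -211/278 ≈ -0.75899)
L(v) = -1323/278 + 340*v (L(v) = -4 + (340*v - 211/278) = -4 + (-211/278 + 340*v) = -1323/278 + 340*v)
(-14770 + 229840) + L(-411) = (-14770 + 229840) + (-1323/278 + 340*(-411)) = 215070 + (-1323/278 - 139740) = 215070 - 38849043/278 = 20940417/278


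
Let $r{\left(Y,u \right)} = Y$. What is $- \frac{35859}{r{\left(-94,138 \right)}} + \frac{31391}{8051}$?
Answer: $\frac{291651563}{756794} \approx 385.38$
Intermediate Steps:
$- \frac{35859}{r{\left(-94,138 \right)}} + \frac{31391}{8051} = - \frac{35859}{-94} + \frac{31391}{8051} = \left(-35859\right) \left(- \frac{1}{94}\right) + 31391 \cdot \frac{1}{8051} = \frac{35859}{94} + \frac{31391}{8051} = \frac{291651563}{756794}$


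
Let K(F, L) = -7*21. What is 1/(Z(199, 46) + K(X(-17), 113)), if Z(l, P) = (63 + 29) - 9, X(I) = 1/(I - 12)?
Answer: -1/64 ≈ -0.015625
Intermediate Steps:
X(I) = 1/(-12 + I)
K(F, L) = -147
Z(l, P) = 83 (Z(l, P) = 92 - 9 = 83)
1/(Z(199, 46) + K(X(-17), 113)) = 1/(83 - 147) = 1/(-64) = -1/64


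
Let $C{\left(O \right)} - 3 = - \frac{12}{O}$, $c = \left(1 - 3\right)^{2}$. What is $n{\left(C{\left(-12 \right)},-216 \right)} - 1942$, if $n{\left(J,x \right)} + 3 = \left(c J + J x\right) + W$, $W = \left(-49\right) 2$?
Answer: $-2891$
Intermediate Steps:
$W = -98$
$c = 4$ ($c = \left(-2\right)^{2} = 4$)
$C{\left(O \right)} = 3 - \frac{12}{O}$
$n{\left(J,x \right)} = -101 + 4 J + J x$ ($n{\left(J,x \right)} = -3 - \left(98 - 4 J - J x\right) = -3 + \left(-98 + 4 J + J x\right) = -101 + 4 J + J x$)
$n{\left(C{\left(-12 \right)},-216 \right)} - 1942 = \left(-101 + 4 \left(3 - \frac{12}{-12}\right) + \left(3 - \frac{12}{-12}\right) \left(-216\right)\right) - 1942 = \left(-101 + 4 \left(3 - -1\right) + \left(3 - -1\right) \left(-216\right)\right) - 1942 = \left(-101 + 4 \left(3 + 1\right) + \left(3 + 1\right) \left(-216\right)\right) - 1942 = \left(-101 + 4 \cdot 4 + 4 \left(-216\right)\right) - 1942 = \left(-101 + 16 - 864\right) - 1942 = -949 - 1942 = -2891$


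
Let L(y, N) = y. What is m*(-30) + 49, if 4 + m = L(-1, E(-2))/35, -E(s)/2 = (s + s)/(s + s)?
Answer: 1189/7 ≈ 169.86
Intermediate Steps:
E(s) = -2 (E(s) = -2*(s + s)/(s + s) = -2*2*s/(2*s) = -2*2*s*1/(2*s) = -2*1 = -2)
m = -141/35 (m = -4 - 1/35 = -141/35 ≈ -4.0286)
m*(-30) + 49 = -141/35*(-30) + 49 = 846/7 + 49 = 1189/7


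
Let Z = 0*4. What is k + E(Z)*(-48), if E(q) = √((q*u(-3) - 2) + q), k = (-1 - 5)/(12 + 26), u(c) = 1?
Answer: -3/19 - 48*I*√2 ≈ -0.15789 - 67.882*I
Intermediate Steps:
Z = 0
k = -3/19 (k = -6/38 = -6*1/38 = -3/19 ≈ -0.15789)
E(q) = √(-2 + 2*q) (E(q) = √((q*1 - 2) + q) = √((q - 2) + q) = √((-2 + q) + q) = √(-2 + 2*q))
k + E(Z)*(-48) = -3/19 + √(-2 + 2*0)*(-48) = -3/19 + √(-2 + 0)*(-48) = -3/19 + √(-2)*(-48) = -3/19 + (I*√2)*(-48) = -3/19 - 48*I*√2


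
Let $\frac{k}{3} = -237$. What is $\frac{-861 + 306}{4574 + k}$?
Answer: $- \frac{555}{3863} \approx -0.14367$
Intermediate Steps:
$k = -711$ ($k = 3 \left(-237\right) = -711$)
$\frac{-861 + 306}{4574 + k} = \frac{-861 + 306}{4574 - 711} = - \frac{555}{3863}$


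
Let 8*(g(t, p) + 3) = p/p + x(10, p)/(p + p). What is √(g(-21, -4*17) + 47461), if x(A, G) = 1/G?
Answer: √3511141921/272 ≈ 217.85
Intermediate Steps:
g(t, p) = -23/8 + 1/(16*p²) (g(t, p) = -3 + (p/p + 1/(p*(p + p)))/8 = -3 + (1 + 1/(p*((2*p))))/8 = -3 + (1 + (1/(2*p))/p)/8 = -3 + (1 + 1/(2*p²))/8 = -3 + (⅛ + 1/(16*p²)) = -23/8 + 1/(16*p²))
√(g(-21, -4*17) + 47461) = √((-23/8 + 1/(16*(-4*17)²)) + 47461) = √((-23/8 + (1/16)/(-68)²) + 47461) = √((-23/8 + (1/16)*(1/4624)) + 47461) = √((-23/8 + 1/73984) + 47461) = √(-212703/73984 + 47461) = √(3511141921/73984) = √3511141921/272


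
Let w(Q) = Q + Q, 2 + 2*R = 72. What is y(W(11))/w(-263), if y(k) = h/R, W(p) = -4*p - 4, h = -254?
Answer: 127/9205 ≈ 0.013797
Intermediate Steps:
R = 35 (R = -1 + (½)*72 = -1 + 36 = 35)
w(Q) = 2*Q
W(p) = -4 - 4*p
y(k) = -254/35
y(W(11))/w(-263) = -254/(35*(2*(-263))) = -254/35/(-526) = -254/35*(-1/526) = 127/9205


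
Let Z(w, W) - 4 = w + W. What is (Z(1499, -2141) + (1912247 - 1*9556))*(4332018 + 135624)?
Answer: 8497691869026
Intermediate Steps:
Z(w, W) = 4 + W + w (Z(w, W) = 4 + (w + W) = 4 + (W + w) = 4 + W + w)
(Z(1499, -2141) + (1912247 - 1*9556))*(4332018 + 135624) = ((4 - 2141 + 1499) + (1912247 - 1*9556))*(4332018 + 135624) = (-638 + (1912247 - 9556))*4467642 = (-638 + 1902691)*4467642 = 1902053*4467642 = 8497691869026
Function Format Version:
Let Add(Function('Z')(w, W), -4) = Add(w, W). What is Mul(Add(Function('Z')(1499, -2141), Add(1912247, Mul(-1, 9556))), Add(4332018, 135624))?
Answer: 8497691869026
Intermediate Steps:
Function('Z')(w, W) = Add(4, W, w) (Function('Z')(w, W) = Add(4, Add(w, W)) = Add(4, Add(W, w)) = Add(4, W, w))
Mul(Add(Function('Z')(1499, -2141), Add(1912247, Mul(-1, 9556))), Add(4332018, 135624)) = Mul(Add(Add(4, -2141, 1499), Add(1912247, Mul(-1, 9556))), Add(4332018, 135624)) = Mul(Add(-638, Add(1912247, -9556)), 4467642) = Mul(Add(-638, 1902691), 4467642) = Mul(1902053, 4467642) = 8497691869026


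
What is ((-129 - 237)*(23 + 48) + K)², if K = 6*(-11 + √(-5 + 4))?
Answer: 678706668 - 312624*I ≈ 6.7871e+8 - 3.1262e+5*I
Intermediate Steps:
K = -66 + 6*I (K = 6*(-11 + √(-1)) = 6*(-11 + I) = -66 + 6*I ≈ -66.0 + 6.0*I)
((-129 - 237)*(23 + 48) + K)² = ((-129 - 237)*(23 + 48) + (-66 + 6*I))² = (-366*71 + (-66 + 6*I))² = (-25986 + (-66 + 6*I))² = (-26052 + 6*I)²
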